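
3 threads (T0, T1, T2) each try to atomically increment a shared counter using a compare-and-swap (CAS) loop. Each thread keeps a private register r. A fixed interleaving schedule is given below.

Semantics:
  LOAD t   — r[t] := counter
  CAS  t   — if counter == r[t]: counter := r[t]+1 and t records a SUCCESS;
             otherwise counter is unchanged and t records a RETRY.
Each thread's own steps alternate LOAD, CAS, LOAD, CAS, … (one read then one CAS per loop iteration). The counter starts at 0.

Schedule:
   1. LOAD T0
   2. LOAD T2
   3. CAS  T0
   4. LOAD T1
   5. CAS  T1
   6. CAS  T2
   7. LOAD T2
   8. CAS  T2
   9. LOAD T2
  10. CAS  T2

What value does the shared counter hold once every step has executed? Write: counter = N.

counter = 4

   1) LOAD T0:  M=0  r_T0=0
   2) LOAD T2:  M=0  r_T2=0
   3) CAS  T0:  M=1  r_T0=0 ✓
   4) LOAD T1:  M=1  r_T1=1
   5) CAS  T1:  M=2  r_T1=1 ✓
   6) CAS  T2:  M=2  r_T2=0 ✗
   7) LOAD T2:  M=2  r_T2=2
   8) CAS  T2:  M=3  r_T2=2 ✓
   9) LOAD T2:  M=3  r_T2=3
  10) CAS  T2:  M=4  r_T2=3 ✓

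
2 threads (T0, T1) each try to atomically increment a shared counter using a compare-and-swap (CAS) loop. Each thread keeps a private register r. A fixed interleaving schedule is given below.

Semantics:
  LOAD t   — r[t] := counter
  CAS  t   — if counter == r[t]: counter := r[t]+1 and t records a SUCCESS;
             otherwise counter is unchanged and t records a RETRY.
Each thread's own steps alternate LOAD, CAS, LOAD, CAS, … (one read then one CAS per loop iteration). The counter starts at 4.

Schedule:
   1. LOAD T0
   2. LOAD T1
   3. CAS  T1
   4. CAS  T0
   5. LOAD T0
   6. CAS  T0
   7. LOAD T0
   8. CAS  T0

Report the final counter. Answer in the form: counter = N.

   1) LOAD T0:  M=4  r_T0=4
   2) LOAD T1:  M=4  r_T1=4
   3) CAS  T1:  M=5  r_T1=4 ✓
   4) CAS  T0:  M=5  r_T0=4 ✗
   5) LOAD T0:  M=5  r_T0=5
   6) CAS  T0:  M=6  r_T0=5 ✓
   7) LOAD T0:  M=6  r_T0=6
   8) CAS  T0:  M=7  r_T0=6 ✓

counter = 7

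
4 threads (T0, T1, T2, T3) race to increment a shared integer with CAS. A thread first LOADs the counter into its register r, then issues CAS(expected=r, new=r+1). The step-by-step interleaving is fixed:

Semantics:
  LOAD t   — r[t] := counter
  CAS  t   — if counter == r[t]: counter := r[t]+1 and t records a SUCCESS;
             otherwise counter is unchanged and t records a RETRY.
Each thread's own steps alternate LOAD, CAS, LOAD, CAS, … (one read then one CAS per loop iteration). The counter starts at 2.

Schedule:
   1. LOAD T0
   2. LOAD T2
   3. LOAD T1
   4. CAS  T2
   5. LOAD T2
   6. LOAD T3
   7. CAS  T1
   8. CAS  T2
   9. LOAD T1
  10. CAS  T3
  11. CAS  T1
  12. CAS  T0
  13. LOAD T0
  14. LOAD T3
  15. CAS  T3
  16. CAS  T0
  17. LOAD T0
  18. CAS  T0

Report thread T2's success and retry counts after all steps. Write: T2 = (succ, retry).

   1) LOAD T0:  M=2  r_T0=2
   2) LOAD T2:  M=2  r_T2=2
   3) LOAD T1:  M=2  r_T1=2
   4) CAS  T2:  M=3  r_T2=2 ✓
   5) LOAD T2:  M=3  r_T2=3
   6) LOAD T3:  M=3  r_T3=3
   7) CAS  T1:  M=3  r_T1=2 ✗
   8) CAS  T2:  M=4  r_T2=3 ✓
   9) LOAD T1:  M=4  r_T1=4
  10) CAS  T3:  M=4  r_T3=3 ✗
  11) CAS  T1:  M=5  r_T1=4 ✓
  12) CAS  T0:  M=5  r_T0=2 ✗
  13) LOAD T0:  M=5  r_T0=5
  14) LOAD T3:  M=5  r_T3=5
  15) CAS  T3:  M=6  r_T3=5 ✓
  16) CAS  T0:  M=6  r_T0=5 ✗
  17) LOAD T0:  M=6  r_T0=6
  18) CAS  T0:  M=7  r_T0=6 ✓

T2 = (2, 0)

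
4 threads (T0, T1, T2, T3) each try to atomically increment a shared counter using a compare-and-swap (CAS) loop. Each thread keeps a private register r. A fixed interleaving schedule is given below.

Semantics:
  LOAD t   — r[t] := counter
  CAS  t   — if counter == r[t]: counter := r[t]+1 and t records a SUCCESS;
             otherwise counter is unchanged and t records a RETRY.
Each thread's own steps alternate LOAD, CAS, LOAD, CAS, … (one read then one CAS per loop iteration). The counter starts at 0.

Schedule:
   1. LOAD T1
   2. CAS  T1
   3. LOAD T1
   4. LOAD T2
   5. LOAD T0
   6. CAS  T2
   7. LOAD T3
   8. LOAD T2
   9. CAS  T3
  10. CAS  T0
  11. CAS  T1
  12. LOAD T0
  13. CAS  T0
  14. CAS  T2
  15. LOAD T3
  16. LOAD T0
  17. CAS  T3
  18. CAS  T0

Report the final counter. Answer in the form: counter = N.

1. LOAD T1 → mem=0 r[T1]=0 [LOAD]
2. CAS T1 → mem=1 r[T1]=0 [OK]
3. LOAD T1 → mem=1 r[T1]=1 [LOAD]
4. LOAD T2 → mem=1 r[T2]=1 [LOAD]
5. LOAD T0 → mem=1 r[T0]=1 [LOAD]
6. CAS T2 → mem=2 r[T2]=1 [OK]
7. LOAD T3 → mem=2 r[T3]=2 [LOAD]
8. LOAD T2 → mem=2 r[T2]=2 [LOAD]
9. CAS T3 → mem=3 r[T3]=2 [OK]
10. CAS T0 → mem=3 r[T0]=1 [RETRY]
11. CAS T1 → mem=3 r[T1]=1 [RETRY]
12. LOAD T0 → mem=3 r[T0]=3 [LOAD]
13. CAS T0 → mem=4 r[T0]=3 [OK]
14. CAS T2 → mem=4 r[T2]=2 [RETRY]
15. LOAD T3 → mem=4 r[T3]=4 [LOAD]
16. LOAD T0 → mem=4 r[T0]=4 [LOAD]
17. CAS T3 → mem=5 r[T3]=4 [OK]
18. CAS T0 → mem=5 r[T0]=4 [RETRY]

counter = 5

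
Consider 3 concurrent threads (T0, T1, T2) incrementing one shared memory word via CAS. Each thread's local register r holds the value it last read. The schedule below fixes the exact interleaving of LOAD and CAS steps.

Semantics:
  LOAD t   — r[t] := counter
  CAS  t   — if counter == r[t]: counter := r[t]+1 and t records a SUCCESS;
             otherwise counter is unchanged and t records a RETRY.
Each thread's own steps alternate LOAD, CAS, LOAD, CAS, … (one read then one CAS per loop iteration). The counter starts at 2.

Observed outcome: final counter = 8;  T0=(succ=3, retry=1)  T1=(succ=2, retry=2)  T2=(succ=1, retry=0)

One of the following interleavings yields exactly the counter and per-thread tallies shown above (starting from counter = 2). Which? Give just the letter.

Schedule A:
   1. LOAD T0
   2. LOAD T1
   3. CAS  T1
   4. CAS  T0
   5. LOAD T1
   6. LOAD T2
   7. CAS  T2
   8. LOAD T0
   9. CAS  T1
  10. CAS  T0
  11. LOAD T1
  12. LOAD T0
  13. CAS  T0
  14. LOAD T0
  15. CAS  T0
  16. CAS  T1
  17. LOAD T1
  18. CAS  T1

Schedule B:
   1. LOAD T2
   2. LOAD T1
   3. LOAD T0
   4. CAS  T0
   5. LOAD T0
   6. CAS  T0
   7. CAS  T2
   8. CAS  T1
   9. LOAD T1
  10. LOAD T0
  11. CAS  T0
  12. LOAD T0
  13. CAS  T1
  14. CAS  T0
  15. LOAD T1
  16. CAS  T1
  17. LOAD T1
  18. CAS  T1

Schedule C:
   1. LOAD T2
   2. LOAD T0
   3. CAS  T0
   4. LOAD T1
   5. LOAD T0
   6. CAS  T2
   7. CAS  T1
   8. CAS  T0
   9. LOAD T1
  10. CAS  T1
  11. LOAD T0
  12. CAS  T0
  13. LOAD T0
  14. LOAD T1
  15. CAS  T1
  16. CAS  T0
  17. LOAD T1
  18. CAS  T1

Run A:
step 1: T0 LOAD ⇒ load; ctr=2 reg=2
step 2: T1 LOAD ⇒ load; ctr=2 reg=2
step 3: T1 CAS ⇒ ok; ctr=3 reg=2
step 4: T0 CAS ⇒ retry; ctr=3 reg=2
step 5: T1 LOAD ⇒ load; ctr=3 reg=3
step 6: T2 LOAD ⇒ load; ctr=3 reg=3
step 7: T2 CAS ⇒ ok; ctr=4 reg=3
step 8: T0 LOAD ⇒ load; ctr=4 reg=4
step 9: T1 CAS ⇒ retry; ctr=4 reg=3
step 10: T0 CAS ⇒ ok; ctr=5 reg=4
step 11: T1 LOAD ⇒ load; ctr=5 reg=5
step 12: T0 LOAD ⇒ load; ctr=5 reg=5
step 13: T0 CAS ⇒ ok; ctr=6 reg=5
step 14: T0 LOAD ⇒ load; ctr=6 reg=6
step 15: T0 CAS ⇒ ok; ctr=7 reg=6
step 16: T1 CAS ⇒ retry; ctr=7 reg=5
step 17: T1 LOAD ⇒ load; ctr=7 reg=7
step 18: T1 CAS ⇒ ok; ctr=8 reg=7

A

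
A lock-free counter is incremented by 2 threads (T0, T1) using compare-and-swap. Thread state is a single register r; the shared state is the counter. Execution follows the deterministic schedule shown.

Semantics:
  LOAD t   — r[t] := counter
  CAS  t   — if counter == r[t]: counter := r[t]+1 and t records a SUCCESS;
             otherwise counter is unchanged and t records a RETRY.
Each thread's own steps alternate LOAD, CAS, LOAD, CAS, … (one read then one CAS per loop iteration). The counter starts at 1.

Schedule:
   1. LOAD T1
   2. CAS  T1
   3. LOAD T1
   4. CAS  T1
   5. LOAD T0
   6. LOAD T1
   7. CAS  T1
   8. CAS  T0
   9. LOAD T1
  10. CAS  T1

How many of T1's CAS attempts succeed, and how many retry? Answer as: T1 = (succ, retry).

1. LOAD T1 → mem=1 r[T1]=1 [LOAD]
2. CAS T1 → mem=2 r[T1]=1 [OK]
3. LOAD T1 → mem=2 r[T1]=2 [LOAD]
4. CAS T1 → mem=3 r[T1]=2 [OK]
5. LOAD T0 → mem=3 r[T0]=3 [LOAD]
6. LOAD T1 → mem=3 r[T1]=3 [LOAD]
7. CAS T1 → mem=4 r[T1]=3 [OK]
8. CAS T0 → mem=4 r[T0]=3 [RETRY]
9. LOAD T1 → mem=4 r[T1]=4 [LOAD]
10. CAS T1 → mem=5 r[T1]=4 [OK]

T1 = (4, 0)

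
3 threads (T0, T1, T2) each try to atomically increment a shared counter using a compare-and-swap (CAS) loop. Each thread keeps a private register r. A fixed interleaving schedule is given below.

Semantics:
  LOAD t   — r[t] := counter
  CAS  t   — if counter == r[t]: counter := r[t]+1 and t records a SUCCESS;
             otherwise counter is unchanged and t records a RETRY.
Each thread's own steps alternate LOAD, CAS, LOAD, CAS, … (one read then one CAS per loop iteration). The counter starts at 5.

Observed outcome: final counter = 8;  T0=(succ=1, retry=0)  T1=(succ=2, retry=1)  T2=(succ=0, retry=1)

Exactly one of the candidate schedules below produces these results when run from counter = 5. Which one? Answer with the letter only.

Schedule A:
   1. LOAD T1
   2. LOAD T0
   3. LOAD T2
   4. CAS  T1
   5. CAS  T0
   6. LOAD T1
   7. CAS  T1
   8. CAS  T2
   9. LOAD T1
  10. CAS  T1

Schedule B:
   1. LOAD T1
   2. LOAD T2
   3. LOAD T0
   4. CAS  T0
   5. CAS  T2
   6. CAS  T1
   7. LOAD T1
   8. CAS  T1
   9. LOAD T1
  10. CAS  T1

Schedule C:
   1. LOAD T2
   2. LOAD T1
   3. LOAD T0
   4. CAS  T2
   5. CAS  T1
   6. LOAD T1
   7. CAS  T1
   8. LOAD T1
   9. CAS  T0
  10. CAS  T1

Tracing schedule B:
step 1: T1 LOAD ⇒ load; ctr=5 reg=5
step 2: T2 LOAD ⇒ load; ctr=5 reg=5
step 3: T0 LOAD ⇒ load; ctr=5 reg=5
step 4: T0 CAS ⇒ ok; ctr=6 reg=5
step 5: T2 CAS ⇒ retry; ctr=6 reg=5
step 6: T1 CAS ⇒ retry; ctr=6 reg=5
step 7: T1 LOAD ⇒ load; ctr=6 reg=6
step 8: T1 CAS ⇒ ok; ctr=7 reg=6
step 9: T1 LOAD ⇒ load; ctr=7 reg=7
step 10: T1 CAS ⇒ ok; ctr=8 reg=7

B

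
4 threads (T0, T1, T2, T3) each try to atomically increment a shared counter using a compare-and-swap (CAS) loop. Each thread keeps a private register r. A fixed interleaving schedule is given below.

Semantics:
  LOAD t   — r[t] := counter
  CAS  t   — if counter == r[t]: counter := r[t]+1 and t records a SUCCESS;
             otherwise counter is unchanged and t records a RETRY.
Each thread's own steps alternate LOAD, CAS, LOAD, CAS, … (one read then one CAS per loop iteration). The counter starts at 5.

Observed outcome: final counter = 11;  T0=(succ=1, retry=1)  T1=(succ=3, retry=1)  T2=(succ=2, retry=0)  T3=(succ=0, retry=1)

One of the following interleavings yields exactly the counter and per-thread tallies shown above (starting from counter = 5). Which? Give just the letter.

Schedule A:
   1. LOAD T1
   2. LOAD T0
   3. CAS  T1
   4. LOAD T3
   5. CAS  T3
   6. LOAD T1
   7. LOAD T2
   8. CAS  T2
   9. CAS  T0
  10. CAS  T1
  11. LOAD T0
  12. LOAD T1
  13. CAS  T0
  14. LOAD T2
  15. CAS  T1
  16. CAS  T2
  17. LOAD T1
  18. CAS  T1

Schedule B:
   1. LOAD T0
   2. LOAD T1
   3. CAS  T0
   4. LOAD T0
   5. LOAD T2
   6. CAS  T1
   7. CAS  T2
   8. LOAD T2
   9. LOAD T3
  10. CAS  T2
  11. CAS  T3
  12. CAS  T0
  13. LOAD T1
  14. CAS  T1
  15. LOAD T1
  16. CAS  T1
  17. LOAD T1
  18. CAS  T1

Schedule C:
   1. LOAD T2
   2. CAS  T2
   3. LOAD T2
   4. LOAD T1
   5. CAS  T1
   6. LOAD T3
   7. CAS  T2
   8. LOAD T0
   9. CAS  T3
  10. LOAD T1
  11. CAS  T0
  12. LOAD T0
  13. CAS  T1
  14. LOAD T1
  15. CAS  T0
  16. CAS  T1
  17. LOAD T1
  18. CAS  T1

B

Run B:
T0 LOAD — after: cnt=5, r=5 — load
T1 LOAD — after: cnt=5, r=5 — load
T0 CAS — after: cnt=6, r=5 — ok
T0 LOAD — after: cnt=6, r=6 — load
T2 LOAD — after: cnt=6, r=6 — load
T1 CAS — after: cnt=6, r=5 — retry
T2 CAS — after: cnt=7, r=6 — ok
T2 LOAD — after: cnt=7, r=7 — load
T3 LOAD — after: cnt=7, r=7 — load
T2 CAS — after: cnt=8, r=7 — ok
T3 CAS — after: cnt=8, r=7 — retry
T0 CAS — after: cnt=8, r=6 — retry
T1 LOAD — after: cnt=8, r=8 — load
T1 CAS — after: cnt=9, r=8 — ok
T1 LOAD — after: cnt=9, r=9 — load
T1 CAS — after: cnt=10, r=9 — ok
T1 LOAD — after: cnt=10, r=10 — load
T1 CAS — after: cnt=11, r=10 — ok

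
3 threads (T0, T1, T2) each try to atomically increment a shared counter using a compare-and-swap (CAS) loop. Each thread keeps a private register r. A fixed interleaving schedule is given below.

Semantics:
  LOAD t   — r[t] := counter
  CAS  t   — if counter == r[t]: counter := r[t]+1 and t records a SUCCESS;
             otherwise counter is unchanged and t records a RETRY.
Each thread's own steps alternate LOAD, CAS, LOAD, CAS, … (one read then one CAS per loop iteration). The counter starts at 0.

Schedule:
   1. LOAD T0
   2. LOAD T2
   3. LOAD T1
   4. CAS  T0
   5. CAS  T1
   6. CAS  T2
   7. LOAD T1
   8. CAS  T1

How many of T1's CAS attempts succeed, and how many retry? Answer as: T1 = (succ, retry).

T1 = (1, 1)

#1 T0 reads 0
#2 T2 reads 0
#3 T1 reads 0
#4 T0 CAS(0→1) writes; counter now 1
#5 T1 CAS(0→1) fails; counter now 1
#6 T2 CAS(0→1) fails; counter now 1
#7 T1 reads 1
#8 T1 CAS(1→2) writes; counter now 2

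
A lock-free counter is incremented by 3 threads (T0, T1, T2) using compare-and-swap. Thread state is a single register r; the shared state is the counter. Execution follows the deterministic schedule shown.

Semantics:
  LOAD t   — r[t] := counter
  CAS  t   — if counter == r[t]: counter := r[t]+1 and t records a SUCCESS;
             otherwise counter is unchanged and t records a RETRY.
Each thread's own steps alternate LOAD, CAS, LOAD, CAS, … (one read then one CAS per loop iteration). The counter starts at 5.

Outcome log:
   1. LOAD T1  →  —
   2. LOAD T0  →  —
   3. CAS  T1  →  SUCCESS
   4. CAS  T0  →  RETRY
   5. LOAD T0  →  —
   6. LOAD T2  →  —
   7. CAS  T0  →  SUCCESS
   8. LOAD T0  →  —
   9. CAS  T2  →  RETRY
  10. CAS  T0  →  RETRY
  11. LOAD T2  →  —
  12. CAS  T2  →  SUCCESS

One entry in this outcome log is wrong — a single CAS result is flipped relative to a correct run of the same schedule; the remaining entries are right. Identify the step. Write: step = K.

step = 10

Reference trace:
   1) LOAD T1:  M=5  r_T1=5
   2) LOAD T0:  M=5  r_T0=5
   3) CAS  T1:  M=6  r_T1=5 ✓
   4) CAS  T0:  M=6  r_T0=5 ✗
   5) LOAD T0:  M=6  r_T0=6
   6) LOAD T2:  M=6  r_T2=6
   7) CAS  T0:  M=7  r_T0=6 ✓
   8) LOAD T0:  M=7  r_T0=7
   9) CAS  T2:  M=7  r_T2=6 ✗
  10) CAS  T0:  M=8  r_T0=7 ✓
  11) LOAD T2:  M=8  r_T2=8
  12) CAS  T2:  M=9  r_T2=8 ✓
Log disagrees first at step 10.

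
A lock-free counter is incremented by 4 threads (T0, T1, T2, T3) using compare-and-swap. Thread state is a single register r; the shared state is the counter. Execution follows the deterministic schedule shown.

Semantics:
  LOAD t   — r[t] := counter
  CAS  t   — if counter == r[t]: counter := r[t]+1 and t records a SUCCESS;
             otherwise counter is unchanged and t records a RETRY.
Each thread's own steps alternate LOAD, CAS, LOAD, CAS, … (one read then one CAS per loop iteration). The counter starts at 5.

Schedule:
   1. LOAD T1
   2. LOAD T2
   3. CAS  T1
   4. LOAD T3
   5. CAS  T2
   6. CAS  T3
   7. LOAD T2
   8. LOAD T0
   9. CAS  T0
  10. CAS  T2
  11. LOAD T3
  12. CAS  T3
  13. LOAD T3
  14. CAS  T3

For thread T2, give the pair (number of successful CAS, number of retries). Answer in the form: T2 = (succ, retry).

step 1: T1 LOAD ⇒ load; ctr=5 reg=5
step 2: T2 LOAD ⇒ load; ctr=5 reg=5
step 3: T1 CAS ⇒ ok; ctr=6 reg=5
step 4: T3 LOAD ⇒ load; ctr=6 reg=6
step 5: T2 CAS ⇒ retry; ctr=6 reg=5
step 6: T3 CAS ⇒ ok; ctr=7 reg=6
step 7: T2 LOAD ⇒ load; ctr=7 reg=7
step 8: T0 LOAD ⇒ load; ctr=7 reg=7
step 9: T0 CAS ⇒ ok; ctr=8 reg=7
step 10: T2 CAS ⇒ retry; ctr=8 reg=7
step 11: T3 LOAD ⇒ load; ctr=8 reg=8
step 12: T3 CAS ⇒ ok; ctr=9 reg=8
step 13: T3 LOAD ⇒ load; ctr=9 reg=9
step 14: T3 CAS ⇒ ok; ctr=10 reg=9

T2 = (0, 2)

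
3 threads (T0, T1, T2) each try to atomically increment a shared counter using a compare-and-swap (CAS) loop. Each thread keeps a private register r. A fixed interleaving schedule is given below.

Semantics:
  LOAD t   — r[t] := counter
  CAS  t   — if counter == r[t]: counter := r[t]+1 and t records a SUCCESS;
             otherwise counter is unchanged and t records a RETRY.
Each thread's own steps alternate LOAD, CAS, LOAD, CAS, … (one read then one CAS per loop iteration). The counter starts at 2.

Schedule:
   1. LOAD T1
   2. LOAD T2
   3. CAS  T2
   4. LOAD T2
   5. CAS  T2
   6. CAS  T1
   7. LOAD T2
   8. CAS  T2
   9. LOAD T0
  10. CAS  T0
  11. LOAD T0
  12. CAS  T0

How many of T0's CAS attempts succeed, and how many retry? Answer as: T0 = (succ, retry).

[1] T1.load  rd  (counter 2, T1.r 2)
[2] T2.load  rd  (counter 2, T2.r 2)
[3] T2.cas  hit  (counter 3, T2.r 2)
[4] T2.load  rd  (counter 3, T2.r 3)
[5] T2.cas  hit  (counter 4, T2.r 3)
[6] T1.cas  miss  (counter 4, T1.r 2)
[7] T2.load  rd  (counter 4, T2.r 4)
[8] T2.cas  hit  (counter 5, T2.r 4)
[9] T0.load  rd  (counter 5, T0.r 5)
[10] T0.cas  hit  (counter 6, T0.r 5)
[11] T0.load  rd  (counter 6, T0.r 6)
[12] T0.cas  hit  (counter 7, T0.r 6)

T0 = (2, 0)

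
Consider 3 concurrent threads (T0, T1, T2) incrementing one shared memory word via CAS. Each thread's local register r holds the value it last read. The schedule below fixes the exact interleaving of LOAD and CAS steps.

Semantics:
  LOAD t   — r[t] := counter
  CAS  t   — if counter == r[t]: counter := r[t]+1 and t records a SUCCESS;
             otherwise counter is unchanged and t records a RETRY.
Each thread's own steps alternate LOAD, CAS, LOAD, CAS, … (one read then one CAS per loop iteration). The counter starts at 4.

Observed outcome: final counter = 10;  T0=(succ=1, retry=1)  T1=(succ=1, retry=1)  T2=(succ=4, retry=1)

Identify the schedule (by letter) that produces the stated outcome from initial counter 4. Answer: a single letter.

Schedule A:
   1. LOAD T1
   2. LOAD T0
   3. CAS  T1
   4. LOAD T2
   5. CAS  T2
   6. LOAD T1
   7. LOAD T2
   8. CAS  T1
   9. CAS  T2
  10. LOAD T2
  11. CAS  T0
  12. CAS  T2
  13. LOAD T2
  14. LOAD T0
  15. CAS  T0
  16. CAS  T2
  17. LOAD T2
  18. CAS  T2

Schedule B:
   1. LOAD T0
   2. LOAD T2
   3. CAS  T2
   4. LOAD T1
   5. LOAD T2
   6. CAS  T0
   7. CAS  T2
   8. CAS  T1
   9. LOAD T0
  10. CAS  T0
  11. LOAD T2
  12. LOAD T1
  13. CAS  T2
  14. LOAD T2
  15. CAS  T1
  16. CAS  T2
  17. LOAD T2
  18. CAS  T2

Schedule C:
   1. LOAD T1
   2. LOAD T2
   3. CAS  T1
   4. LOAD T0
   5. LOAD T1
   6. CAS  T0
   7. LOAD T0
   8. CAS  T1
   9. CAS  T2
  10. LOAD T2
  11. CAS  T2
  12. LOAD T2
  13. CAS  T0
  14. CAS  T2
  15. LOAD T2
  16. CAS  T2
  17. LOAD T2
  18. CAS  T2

Run C:
step 1: T1 LOAD ⇒ load; ctr=4 reg=4
step 2: T2 LOAD ⇒ load; ctr=4 reg=4
step 3: T1 CAS ⇒ ok; ctr=5 reg=4
step 4: T0 LOAD ⇒ load; ctr=5 reg=5
step 5: T1 LOAD ⇒ load; ctr=5 reg=5
step 6: T0 CAS ⇒ ok; ctr=6 reg=5
step 7: T0 LOAD ⇒ load; ctr=6 reg=6
step 8: T1 CAS ⇒ retry; ctr=6 reg=5
step 9: T2 CAS ⇒ retry; ctr=6 reg=4
step 10: T2 LOAD ⇒ load; ctr=6 reg=6
step 11: T2 CAS ⇒ ok; ctr=7 reg=6
step 12: T2 LOAD ⇒ load; ctr=7 reg=7
step 13: T0 CAS ⇒ retry; ctr=7 reg=6
step 14: T2 CAS ⇒ ok; ctr=8 reg=7
step 15: T2 LOAD ⇒ load; ctr=8 reg=8
step 16: T2 CAS ⇒ ok; ctr=9 reg=8
step 17: T2 LOAD ⇒ load; ctr=9 reg=9
step 18: T2 CAS ⇒ ok; ctr=10 reg=9

C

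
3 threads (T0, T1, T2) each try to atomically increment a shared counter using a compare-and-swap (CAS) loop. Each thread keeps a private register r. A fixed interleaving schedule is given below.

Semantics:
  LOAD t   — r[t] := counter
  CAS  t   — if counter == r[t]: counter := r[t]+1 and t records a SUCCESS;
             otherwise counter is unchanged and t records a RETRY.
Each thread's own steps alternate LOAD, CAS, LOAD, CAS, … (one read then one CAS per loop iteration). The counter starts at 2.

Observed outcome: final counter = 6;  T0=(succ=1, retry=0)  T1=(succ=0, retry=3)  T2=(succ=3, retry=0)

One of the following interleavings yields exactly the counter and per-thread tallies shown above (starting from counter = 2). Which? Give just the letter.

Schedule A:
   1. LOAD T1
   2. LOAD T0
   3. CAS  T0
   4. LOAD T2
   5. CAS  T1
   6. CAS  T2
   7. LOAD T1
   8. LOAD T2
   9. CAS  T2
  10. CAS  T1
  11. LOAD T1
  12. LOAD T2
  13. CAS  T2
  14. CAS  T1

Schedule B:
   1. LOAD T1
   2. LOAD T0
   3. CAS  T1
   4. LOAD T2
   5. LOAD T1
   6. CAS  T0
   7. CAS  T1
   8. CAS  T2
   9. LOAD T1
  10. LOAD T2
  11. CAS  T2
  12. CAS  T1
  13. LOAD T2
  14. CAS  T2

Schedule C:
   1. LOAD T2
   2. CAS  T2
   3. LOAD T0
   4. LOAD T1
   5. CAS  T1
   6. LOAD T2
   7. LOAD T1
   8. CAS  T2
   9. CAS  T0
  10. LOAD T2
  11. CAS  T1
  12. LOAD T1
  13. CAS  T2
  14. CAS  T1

A

Simulating candidate A:
#1 T1 reads 2
#2 T0 reads 2
#3 T0 CAS(2→3) writes; counter now 3
#4 T2 reads 3
#5 T1 CAS(2→3) fails; counter now 3
#6 T2 CAS(3→4) writes; counter now 4
#7 T1 reads 4
#8 T2 reads 4
#9 T2 CAS(4→5) writes; counter now 5
#10 T1 CAS(4→5) fails; counter now 5
#11 T1 reads 5
#12 T2 reads 5
#13 T2 CAS(5→6) writes; counter now 6
#14 T1 CAS(5→6) fails; counter now 6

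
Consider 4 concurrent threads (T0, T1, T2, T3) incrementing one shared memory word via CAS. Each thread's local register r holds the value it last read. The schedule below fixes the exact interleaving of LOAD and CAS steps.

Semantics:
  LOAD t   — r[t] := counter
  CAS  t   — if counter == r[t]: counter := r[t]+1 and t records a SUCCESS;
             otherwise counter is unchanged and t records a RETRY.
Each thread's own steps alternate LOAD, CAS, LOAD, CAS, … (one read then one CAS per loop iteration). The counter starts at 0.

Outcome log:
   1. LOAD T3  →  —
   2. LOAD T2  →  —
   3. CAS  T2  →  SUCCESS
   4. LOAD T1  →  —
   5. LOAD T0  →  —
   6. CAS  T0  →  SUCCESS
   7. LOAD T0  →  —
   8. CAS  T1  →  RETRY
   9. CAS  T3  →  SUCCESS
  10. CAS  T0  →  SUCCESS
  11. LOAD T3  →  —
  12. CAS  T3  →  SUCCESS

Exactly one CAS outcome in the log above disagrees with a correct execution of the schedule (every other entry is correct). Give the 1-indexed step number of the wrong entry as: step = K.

step = 9

Reference trace:
step 1: T3 LOAD ⇒ load; ctr=0 reg=0
step 2: T2 LOAD ⇒ load; ctr=0 reg=0
step 3: T2 CAS ⇒ ok; ctr=1 reg=0
step 4: T1 LOAD ⇒ load; ctr=1 reg=1
step 5: T0 LOAD ⇒ load; ctr=1 reg=1
step 6: T0 CAS ⇒ ok; ctr=2 reg=1
step 7: T0 LOAD ⇒ load; ctr=2 reg=2
step 8: T1 CAS ⇒ retry; ctr=2 reg=1
step 9: T3 CAS ⇒ retry; ctr=2 reg=0
step 10: T0 CAS ⇒ ok; ctr=3 reg=2
step 11: T3 LOAD ⇒ load; ctr=3 reg=3
step 12: T3 CAS ⇒ ok; ctr=4 reg=3
Mismatch at 9.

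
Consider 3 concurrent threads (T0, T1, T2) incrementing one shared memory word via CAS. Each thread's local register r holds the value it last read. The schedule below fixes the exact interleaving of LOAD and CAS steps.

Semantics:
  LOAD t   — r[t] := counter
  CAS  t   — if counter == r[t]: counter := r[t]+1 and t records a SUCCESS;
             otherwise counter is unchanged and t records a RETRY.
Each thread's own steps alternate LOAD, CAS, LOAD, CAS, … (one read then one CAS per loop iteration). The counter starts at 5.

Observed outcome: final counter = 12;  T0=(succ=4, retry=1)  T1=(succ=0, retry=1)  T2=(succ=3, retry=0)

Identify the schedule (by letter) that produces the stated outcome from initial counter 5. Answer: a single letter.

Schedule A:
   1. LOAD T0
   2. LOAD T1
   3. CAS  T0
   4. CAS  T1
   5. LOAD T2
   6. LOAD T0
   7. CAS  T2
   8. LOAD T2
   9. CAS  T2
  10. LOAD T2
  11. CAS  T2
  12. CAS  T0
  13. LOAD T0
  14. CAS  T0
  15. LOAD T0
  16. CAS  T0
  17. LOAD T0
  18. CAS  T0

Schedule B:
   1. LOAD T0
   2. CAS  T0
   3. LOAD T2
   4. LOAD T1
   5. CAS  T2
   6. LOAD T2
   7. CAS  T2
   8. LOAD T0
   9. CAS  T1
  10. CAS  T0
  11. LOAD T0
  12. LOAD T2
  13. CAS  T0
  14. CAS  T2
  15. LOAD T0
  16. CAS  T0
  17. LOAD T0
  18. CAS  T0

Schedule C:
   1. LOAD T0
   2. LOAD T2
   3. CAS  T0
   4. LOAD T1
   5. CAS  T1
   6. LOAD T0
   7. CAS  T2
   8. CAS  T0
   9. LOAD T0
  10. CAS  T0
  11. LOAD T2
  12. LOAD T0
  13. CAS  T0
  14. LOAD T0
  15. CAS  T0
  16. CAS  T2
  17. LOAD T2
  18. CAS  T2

Tracing schedule A:
[1] T0.load  rd  (counter 5, T0.r 5)
[2] T1.load  rd  (counter 5, T1.r 5)
[3] T0.cas  hit  (counter 6, T0.r 5)
[4] T1.cas  miss  (counter 6, T1.r 5)
[5] T2.load  rd  (counter 6, T2.r 6)
[6] T0.load  rd  (counter 6, T0.r 6)
[7] T2.cas  hit  (counter 7, T2.r 6)
[8] T2.load  rd  (counter 7, T2.r 7)
[9] T2.cas  hit  (counter 8, T2.r 7)
[10] T2.load  rd  (counter 8, T2.r 8)
[11] T2.cas  hit  (counter 9, T2.r 8)
[12] T0.cas  miss  (counter 9, T0.r 6)
[13] T0.load  rd  (counter 9, T0.r 9)
[14] T0.cas  hit  (counter 10, T0.r 9)
[15] T0.load  rd  (counter 10, T0.r 10)
[16] T0.cas  hit  (counter 11, T0.r 10)
[17] T0.load  rd  (counter 11, T0.r 11)
[18] T0.cas  hit  (counter 12, T0.r 11)

A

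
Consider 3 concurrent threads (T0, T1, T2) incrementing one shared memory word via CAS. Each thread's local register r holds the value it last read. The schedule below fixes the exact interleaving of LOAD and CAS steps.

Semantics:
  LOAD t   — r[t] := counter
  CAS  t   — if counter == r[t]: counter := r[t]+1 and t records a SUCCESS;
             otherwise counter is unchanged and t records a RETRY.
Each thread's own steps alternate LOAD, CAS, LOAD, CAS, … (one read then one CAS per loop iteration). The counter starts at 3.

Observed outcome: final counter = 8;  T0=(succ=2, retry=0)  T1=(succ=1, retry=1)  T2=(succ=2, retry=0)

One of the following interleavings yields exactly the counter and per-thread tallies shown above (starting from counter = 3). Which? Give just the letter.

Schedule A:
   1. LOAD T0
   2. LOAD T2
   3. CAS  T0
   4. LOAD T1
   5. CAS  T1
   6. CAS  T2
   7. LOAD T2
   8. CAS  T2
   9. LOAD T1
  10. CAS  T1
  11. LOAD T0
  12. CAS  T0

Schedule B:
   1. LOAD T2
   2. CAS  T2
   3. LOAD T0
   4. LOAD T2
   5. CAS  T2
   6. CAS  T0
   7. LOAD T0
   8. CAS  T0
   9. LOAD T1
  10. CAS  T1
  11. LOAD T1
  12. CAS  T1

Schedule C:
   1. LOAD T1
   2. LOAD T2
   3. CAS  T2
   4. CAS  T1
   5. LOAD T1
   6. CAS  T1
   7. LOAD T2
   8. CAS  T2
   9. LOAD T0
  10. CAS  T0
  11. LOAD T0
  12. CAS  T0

Tracing schedule C:
1. LOAD T1 → mem=3 r[T1]=3 [LOAD]
2. LOAD T2 → mem=3 r[T2]=3 [LOAD]
3. CAS T2 → mem=4 r[T2]=3 [OK]
4. CAS T1 → mem=4 r[T1]=3 [RETRY]
5. LOAD T1 → mem=4 r[T1]=4 [LOAD]
6. CAS T1 → mem=5 r[T1]=4 [OK]
7. LOAD T2 → mem=5 r[T2]=5 [LOAD]
8. CAS T2 → mem=6 r[T2]=5 [OK]
9. LOAD T0 → mem=6 r[T0]=6 [LOAD]
10. CAS T0 → mem=7 r[T0]=6 [OK]
11. LOAD T0 → mem=7 r[T0]=7 [LOAD]
12. CAS T0 → mem=8 r[T0]=7 [OK]

C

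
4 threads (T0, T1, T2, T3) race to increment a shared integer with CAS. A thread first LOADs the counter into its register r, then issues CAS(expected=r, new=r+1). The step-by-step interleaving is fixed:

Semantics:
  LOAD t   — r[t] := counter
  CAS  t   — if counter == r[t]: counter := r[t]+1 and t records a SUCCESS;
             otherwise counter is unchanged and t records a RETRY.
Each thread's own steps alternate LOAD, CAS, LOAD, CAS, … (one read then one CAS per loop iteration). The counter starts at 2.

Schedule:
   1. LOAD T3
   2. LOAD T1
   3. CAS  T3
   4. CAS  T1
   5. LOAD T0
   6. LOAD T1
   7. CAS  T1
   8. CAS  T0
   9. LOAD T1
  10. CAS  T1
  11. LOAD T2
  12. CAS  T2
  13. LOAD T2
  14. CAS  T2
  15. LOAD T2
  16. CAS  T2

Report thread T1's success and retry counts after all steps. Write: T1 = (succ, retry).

T1 = (2, 1)

#1 T3 reads 2
#2 T1 reads 2
#3 T3 CAS(2→3) writes; counter now 3
#4 T1 CAS(2→3) fails; counter now 3
#5 T0 reads 3
#6 T1 reads 3
#7 T1 CAS(3→4) writes; counter now 4
#8 T0 CAS(3→4) fails; counter now 4
#9 T1 reads 4
#10 T1 CAS(4→5) writes; counter now 5
#11 T2 reads 5
#12 T2 CAS(5→6) writes; counter now 6
#13 T2 reads 6
#14 T2 CAS(6→7) writes; counter now 7
#15 T2 reads 7
#16 T2 CAS(7→8) writes; counter now 8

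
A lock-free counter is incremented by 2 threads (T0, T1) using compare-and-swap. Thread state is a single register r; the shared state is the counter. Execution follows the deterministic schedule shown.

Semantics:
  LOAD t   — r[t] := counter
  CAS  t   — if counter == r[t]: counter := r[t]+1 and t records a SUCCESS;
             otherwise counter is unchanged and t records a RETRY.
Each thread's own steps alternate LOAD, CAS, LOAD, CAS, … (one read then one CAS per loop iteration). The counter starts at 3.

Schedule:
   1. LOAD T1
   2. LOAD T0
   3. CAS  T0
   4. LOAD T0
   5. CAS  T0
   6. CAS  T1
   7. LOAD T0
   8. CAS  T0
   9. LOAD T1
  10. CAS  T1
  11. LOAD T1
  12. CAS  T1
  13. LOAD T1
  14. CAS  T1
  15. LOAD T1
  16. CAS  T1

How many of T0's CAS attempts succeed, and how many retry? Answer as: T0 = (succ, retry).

T0 = (3, 0)

1. LOAD T1 → mem=3 r[T1]=3 [LOAD]
2. LOAD T0 → mem=3 r[T0]=3 [LOAD]
3. CAS T0 → mem=4 r[T0]=3 [OK]
4. LOAD T0 → mem=4 r[T0]=4 [LOAD]
5. CAS T0 → mem=5 r[T0]=4 [OK]
6. CAS T1 → mem=5 r[T1]=3 [RETRY]
7. LOAD T0 → mem=5 r[T0]=5 [LOAD]
8. CAS T0 → mem=6 r[T0]=5 [OK]
9. LOAD T1 → mem=6 r[T1]=6 [LOAD]
10. CAS T1 → mem=7 r[T1]=6 [OK]
11. LOAD T1 → mem=7 r[T1]=7 [LOAD]
12. CAS T1 → mem=8 r[T1]=7 [OK]
13. LOAD T1 → mem=8 r[T1]=8 [LOAD]
14. CAS T1 → mem=9 r[T1]=8 [OK]
15. LOAD T1 → mem=9 r[T1]=9 [LOAD]
16. CAS T1 → mem=10 r[T1]=9 [OK]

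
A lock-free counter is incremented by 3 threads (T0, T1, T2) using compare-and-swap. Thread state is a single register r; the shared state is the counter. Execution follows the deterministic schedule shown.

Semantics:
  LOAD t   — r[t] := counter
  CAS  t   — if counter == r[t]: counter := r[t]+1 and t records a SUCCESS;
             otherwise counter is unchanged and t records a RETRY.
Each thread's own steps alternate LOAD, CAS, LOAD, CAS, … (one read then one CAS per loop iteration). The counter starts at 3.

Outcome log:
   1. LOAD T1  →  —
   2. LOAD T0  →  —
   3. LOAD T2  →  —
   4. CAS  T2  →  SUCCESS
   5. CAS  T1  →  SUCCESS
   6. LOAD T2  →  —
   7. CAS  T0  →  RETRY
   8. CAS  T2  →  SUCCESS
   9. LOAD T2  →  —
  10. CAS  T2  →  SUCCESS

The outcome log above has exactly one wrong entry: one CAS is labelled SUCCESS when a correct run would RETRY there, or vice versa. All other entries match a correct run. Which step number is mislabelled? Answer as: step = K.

Correct run:
T1 LOAD — after: cnt=3, r=3 — load
T0 LOAD — after: cnt=3, r=3 — load
T2 LOAD — after: cnt=3, r=3 — load
T2 CAS — after: cnt=4, r=3 — ok
T1 CAS — after: cnt=4, r=3 — retry
T2 LOAD — after: cnt=4, r=4 — load
T0 CAS — after: cnt=4, r=3 — retry
T2 CAS — after: cnt=5, r=4 — ok
T2 LOAD — after: cnt=5, r=5 — load
T2 CAS — after: cnt=6, r=5 — ok
Mismatch at 5.

step = 5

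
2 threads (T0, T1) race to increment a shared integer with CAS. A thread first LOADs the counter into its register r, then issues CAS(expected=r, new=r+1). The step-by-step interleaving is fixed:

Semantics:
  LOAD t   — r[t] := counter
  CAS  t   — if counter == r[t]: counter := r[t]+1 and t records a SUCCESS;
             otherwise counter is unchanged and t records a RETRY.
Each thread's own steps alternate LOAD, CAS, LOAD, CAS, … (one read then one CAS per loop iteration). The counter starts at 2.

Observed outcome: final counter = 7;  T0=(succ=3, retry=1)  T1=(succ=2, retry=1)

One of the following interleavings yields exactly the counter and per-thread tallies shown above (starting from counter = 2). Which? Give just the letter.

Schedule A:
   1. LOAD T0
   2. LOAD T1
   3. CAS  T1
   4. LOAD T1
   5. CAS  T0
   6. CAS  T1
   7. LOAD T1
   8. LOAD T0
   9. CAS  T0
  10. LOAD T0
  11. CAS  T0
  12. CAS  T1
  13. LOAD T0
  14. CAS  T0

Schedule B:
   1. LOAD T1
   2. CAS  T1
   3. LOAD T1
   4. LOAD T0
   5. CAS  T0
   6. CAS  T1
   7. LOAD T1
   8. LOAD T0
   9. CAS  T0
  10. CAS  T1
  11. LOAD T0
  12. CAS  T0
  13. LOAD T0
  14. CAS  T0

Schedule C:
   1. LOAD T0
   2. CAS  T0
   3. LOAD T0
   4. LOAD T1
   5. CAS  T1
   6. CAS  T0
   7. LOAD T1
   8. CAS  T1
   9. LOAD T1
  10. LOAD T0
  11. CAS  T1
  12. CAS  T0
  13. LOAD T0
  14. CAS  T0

Simulating candidate A:
#1 T0 reads 2
#2 T1 reads 2
#3 T1 CAS(2→3) writes; counter now 3
#4 T1 reads 3
#5 T0 CAS(2→3) fails; counter now 3
#6 T1 CAS(3→4) writes; counter now 4
#7 T1 reads 4
#8 T0 reads 4
#9 T0 CAS(4→5) writes; counter now 5
#10 T0 reads 5
#11 T0 CAS(5→6) writes; counter now 6
#12 T1 CAS(4→5) fails; counter now 6
#13 T0 reads 6
#14 T0 CAS(6→7) writes; counter now 7

A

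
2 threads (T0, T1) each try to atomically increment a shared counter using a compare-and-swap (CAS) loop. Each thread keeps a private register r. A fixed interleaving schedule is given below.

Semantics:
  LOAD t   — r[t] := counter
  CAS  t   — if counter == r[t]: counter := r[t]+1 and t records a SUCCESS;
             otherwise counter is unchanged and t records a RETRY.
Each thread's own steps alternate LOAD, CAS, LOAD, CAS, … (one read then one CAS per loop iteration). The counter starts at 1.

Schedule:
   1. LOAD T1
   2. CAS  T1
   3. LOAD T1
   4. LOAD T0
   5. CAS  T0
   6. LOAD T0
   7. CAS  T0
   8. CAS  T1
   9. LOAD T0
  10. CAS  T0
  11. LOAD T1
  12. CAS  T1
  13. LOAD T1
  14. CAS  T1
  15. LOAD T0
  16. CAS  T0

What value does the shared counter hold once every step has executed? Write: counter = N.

counter = 8

step 1: T1 LOAD ⇒ load; ctr=1 reg=1
step 2: T1 CAS ⇒ ok; ctr=2 reg=1
step 3: T1 LOAD ⇒ load; ctr=2 reg=2
step 4: T0 LOAD ⇒ load; ctr=2 reg=2
step 5: T0 CAS ⇒ ok; ctr=3 reg=2
step 6: T0 LOAD ⇒ load; ctr=3 reg=3
step 7: T0 CAS ⇒ ok; ctr=4 reg=3
step 8: T1 CAS ⇒ retry; ctr=4 reg=2
step 9: T0 LOAD ⇒ load; ctr=4 reg=4
step 10: T0 CAS ⇒ ok; ctr=5 reg=4
step 11: T1 LOAD ⇒ load; ctr=5 reg=5
step 12: T1 CAS ⇒ ok; ctr=6 reg=5
step 13: T1 LOAD ⇒ load; ctr=6 reg=6
step 14: T1 CAS ⇒ ok; ctr=7 reg=6
step 15: T0 LOAD ⇒ load; ctr=7 reg=7
step 16: T0 CAS ⇒ ok; ctr=8 reg=7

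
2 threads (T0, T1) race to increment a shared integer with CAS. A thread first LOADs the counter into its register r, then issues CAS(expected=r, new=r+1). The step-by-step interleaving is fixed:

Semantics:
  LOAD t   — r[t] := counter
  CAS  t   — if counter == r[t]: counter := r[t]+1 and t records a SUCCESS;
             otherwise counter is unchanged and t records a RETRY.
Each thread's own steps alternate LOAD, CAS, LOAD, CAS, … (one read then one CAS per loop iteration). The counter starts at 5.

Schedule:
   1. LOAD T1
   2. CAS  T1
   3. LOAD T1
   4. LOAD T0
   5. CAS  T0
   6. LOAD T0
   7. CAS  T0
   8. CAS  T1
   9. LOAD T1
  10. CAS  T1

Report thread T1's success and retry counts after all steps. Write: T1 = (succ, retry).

[1] T1.load  rd  (counter 5, T1.r 5)
[2] T1.cas  hit  (counter 6, T1.r 5)
[3] T1.load  rd  (counter 6, T1.r 6)
[4] T0.load  rd  (counter 6, T0.r 6)
[5] T0.cas  hit  (counter 7, T0.r 6)
[6] T0.load  rd  (counter 7, T0.r 7)
[7] T0.cas  hit  (counter 8, T0.r 7)
[8] T1.cas  miss  (counter 8, T1.r 6)
[9] T1.load  rd  (counter 8, T1.r 8)
[10] T1.cas  hit  (counter 9, T1.r 8)

T1 = (2, 1)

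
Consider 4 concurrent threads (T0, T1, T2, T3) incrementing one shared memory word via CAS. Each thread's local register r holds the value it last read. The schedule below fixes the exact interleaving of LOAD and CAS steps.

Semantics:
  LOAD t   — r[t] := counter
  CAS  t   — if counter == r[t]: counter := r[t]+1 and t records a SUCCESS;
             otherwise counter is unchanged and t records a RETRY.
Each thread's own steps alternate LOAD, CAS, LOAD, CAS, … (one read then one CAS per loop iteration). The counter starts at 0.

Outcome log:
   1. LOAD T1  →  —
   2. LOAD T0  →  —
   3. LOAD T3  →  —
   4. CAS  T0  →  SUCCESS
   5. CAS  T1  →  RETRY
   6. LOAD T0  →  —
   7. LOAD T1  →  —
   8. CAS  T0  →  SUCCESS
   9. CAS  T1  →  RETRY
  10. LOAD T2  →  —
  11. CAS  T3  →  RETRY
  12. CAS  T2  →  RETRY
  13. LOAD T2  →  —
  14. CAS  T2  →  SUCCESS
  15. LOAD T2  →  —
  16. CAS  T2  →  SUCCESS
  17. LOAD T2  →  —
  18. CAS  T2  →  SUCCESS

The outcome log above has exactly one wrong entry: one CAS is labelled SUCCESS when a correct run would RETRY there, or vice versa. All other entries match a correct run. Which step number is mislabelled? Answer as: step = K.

Correct run:
[1] T1.load  rd  (counter 0, T1.r 0)
[2] T0.load  rd  (counter 0, T0.r 0)
[3] T3.load  rd  (counter 0, T3.r 0)
[4] T0.cas  hit  (counter 1, T0.r 0)
[5] T1.cas  miss  (counter 1, T1.r 0)
[6] T0.load  rd  (counter 1, T0.r 1)
[7] T1.load  rd  (counter 1, T1.r 1)
[8] T0.cas  hit  (counter 2, T0.r 1)
[9] T1.cas  miss  (counter 2, T1.r 1)
[10] T2.load  rd  (counter 2, T2.r 2)
[11] T3.cas  miss  (counter 2, T3.r 0)
[12] T2.cas  hit  (counter 3, T2.r 2)
[13] T2.load  rd  (counter 3, T2.r 3)
[14] T2.cas  hit  (counter 4, T2.r 3)
[15] T2.load  rd  (counter 4, T2.r 4)
[16] T2.cas  hit  (counter 5, T2.r 4)
[17] T2.load  rd  (counter 5, T2.r 5)
[18] T2.cas  hit  (counter 6, T2.r 5)
Log disagrees first at step 12.

step = 12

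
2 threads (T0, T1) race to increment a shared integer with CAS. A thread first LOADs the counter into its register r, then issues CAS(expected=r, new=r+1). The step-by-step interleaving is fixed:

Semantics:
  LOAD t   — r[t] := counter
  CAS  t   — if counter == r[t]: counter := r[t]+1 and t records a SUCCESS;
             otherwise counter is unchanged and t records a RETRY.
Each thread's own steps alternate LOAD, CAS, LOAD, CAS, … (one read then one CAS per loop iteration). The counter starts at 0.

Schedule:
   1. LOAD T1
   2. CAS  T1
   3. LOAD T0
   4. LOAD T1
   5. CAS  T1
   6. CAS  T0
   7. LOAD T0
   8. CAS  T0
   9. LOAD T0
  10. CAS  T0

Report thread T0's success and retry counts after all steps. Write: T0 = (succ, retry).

T1 LOAD — after: cnt=0, r=0 — load
T1 CAS — after: cnt=1, r=0 — ok
T0 LOAD — after: cnt=1, r=1 — load
T1 LOAD — after: cnt=1, r=1 — load
T1 CAS — after: cnt=2, r=1 — ok
T0 CAS — after: cnt=2, r=1 — retry
T0 LOAD — after: cnt=2, r=2 — load
T0 CAS — after: cnt=3, r=2 — ok
T0 LOAD — after: cnt=3, r=3 — load
T0 CAS — after: cnt=4, r=3 — ok

T0 = (2, 1)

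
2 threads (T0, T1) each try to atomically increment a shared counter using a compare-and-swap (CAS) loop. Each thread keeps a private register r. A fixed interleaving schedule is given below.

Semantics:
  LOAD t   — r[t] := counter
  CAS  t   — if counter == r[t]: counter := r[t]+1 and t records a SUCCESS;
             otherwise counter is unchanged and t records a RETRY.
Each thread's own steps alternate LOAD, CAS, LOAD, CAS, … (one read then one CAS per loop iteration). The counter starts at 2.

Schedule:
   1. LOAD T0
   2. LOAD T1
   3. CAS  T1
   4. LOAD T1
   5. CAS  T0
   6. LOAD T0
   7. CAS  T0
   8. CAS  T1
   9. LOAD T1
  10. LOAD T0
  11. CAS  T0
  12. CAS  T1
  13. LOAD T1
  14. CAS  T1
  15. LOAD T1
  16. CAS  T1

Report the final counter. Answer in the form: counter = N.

counter = 7

step 1: T0 LOAD ⇒ load; ctr=2 reg=2
step 2: T1 LOAD ⇒ load; ctr=2 reg=2
step 3: T1 CAS ⇒ ok; ctr=3 reg=2
step 4: T1 LOAD ⇒ load; ctr=3 reg=3
step 5: T0 CAS ⇒ retry; ctr=3 reg=2
step 6: T0 LOAD ⇒ load; ctr=3 reg=3
step 7: T0 CAS ⇒ ok; ctr=4 reg=3
step 8: T1 CAS ⇒ retry; ctr=4 reg=3
step 9: T1 LOAD ⇒ load; ctr=4 reg=4
step 10: T0 LOAD ⇒ load; ctr=4 reg=4
step 11: T0 CAS ⇒ ok; ctr=5 reg=4
step 12: T1 CAS ⇒ retry; ctr=5 reg=4
step 13: T1 LOAD ⇒ load; ctr=5 reg=5
step 14: T1 CAS ⇒ ok; ctr=6 reg=5
step 15: T1 LOAD ⇒ load; ctr=6 reg=6
step 16: T1 CAS ⇒ ok; ctr=7 reg=6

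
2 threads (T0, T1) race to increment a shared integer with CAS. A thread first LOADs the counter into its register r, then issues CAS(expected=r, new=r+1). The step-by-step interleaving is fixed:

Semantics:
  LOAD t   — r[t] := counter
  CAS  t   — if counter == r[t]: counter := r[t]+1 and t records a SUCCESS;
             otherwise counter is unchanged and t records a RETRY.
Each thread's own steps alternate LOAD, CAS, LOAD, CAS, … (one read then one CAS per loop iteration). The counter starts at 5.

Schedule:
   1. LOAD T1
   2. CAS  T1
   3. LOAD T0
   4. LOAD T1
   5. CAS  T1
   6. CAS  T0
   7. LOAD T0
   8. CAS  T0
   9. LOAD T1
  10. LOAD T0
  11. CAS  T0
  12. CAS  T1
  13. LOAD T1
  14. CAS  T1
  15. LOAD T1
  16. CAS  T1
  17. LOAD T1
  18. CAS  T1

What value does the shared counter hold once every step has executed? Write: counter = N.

counter = 12

T1 LOAD — after: cnt=5, r=5 — load
T1 CAS — after: cnt=6, r=5 — ok
T0 LOAD — after: cnt=6, r=6 — load
T1 LOAD — after: cnt=6, r=6 — load
T1 CAS — after: cnt=7, r=6 — ok
T0 CAS — after: cnt=7, r=6 — retry
T0 LOAD — after: cnt=7, r=7 — load
T0 CAS — after: cnt=8, r=7 — ok
T1 LOAD — after: cnt=8, r=8 — load
T0 LOAD — after: cnt=8, r=8 — load
T0 CAS — after: cnt=9, r=8 — ok
T1 CAS — after: cnt=9, r=8 — retry
T1 LOAD — after: cnt=9, r=9 — load
T1 CAS — after: cnt=10, r=9 — ok
T1 LOAD — after: cnt=10, r=10 — load
T1 CAS — after: cnt=11, r=10 — ok
T1 LOAD — after: cnt=11, r=11 — load
T1 CAS — after: cnt=12, r=11 — ok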